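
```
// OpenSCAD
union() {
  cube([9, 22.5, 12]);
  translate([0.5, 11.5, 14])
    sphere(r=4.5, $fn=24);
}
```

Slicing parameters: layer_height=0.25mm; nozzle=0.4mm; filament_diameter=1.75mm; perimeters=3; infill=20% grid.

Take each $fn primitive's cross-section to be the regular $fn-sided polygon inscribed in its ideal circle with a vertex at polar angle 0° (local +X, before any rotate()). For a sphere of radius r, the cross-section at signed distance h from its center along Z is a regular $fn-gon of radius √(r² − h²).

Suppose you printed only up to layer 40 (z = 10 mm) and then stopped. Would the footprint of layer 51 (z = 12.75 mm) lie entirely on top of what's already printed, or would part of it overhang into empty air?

Compare the two slices. At z = 10: the cube is present — its section is the full 9×22.5 rectangle (area 202.50 mm²); the sphere at (0.5, 11.5): section is a regular 24-gon, circumradius = √(r²−h²) = √(4.5²−4²) = 2.062 (area = (24/2)·2.062²·sin(360°/24) = 13.20 mm²); Combining (union): the regions partially overlap — summed areas 215.70 mm² minus the doubly-counted overlap 8.63 mm² gives 207.07 mm² — area = 207.07 mm². At z = 12.75: the cube is not intersected at this z (z outside [0, 12]); the r=4.5 sphere at (0.5, 11.5) slices to a regular 24-gon of circumradius 4.323 (√(r²−h²) with h=1.25 from center) (area = (24/2)·4.323²·sin(360°/24) = 58.04 mm²); Combining (union): only the r=4.5 sphere at (0.5, 11.5) is present, so the union is just that shape — area = 58.04 mm². Checking containment: at z = 12.75 the cross-section extends beyond the z = 10 cross-section by about 20.16 mm².

part overhangs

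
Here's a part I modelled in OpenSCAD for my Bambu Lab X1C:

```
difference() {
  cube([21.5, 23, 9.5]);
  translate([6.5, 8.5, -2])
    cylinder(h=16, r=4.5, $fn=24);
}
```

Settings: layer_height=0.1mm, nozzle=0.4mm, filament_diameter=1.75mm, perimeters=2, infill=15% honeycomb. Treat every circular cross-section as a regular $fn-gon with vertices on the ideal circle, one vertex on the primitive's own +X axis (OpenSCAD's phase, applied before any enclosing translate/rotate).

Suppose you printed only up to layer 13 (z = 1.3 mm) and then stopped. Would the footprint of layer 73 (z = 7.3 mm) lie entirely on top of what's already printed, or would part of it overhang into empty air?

Compare the two slices. At z = 1.3: the cube is present — its section is the full 21.5×23 rectangle (area 494.50 mm²); the r=4.5 cylinder at (6.5, 8.5) contributes a regular 24-gon of circumradius 4.5 (area = (24/2)·4.500²·sin(360°/24) = 62.89 mm²); Subtracting the remaining from the first: starting from the 21.5×23 cube (494.50 mm²), the r=4.5 cylinder at (6.5, 8.5) lies wholly inside it (removes its full 62.89 mm² and its 28.19 mm outline becomes a hole wall) — area = 431.61 mm². At z = 7.3: the 21.5×23 cube contributes its full rectangle (area 494.50 mm²); the r=4.5 cylinder at (6.5, 8.5) gives a regular 24-gon of circumradius 4.5 (constant along its height) (area = (24/2)·4.500²·sin(360°/24) = 62.89 mm²); After the difference (first − rest): starting from the 21.5×23 cube (494.50 mm²), the r=4.5 cylinder at (6.5, 8.5) lies wholly inside it (removes its full 62.89 mm² and its 28.19 mm outline becomes a hole wall) — area = 431.61 mm². Checking containment: the cross-section at z = 7.3 is a subset of the cross-section at z = 1.3.

entirely on top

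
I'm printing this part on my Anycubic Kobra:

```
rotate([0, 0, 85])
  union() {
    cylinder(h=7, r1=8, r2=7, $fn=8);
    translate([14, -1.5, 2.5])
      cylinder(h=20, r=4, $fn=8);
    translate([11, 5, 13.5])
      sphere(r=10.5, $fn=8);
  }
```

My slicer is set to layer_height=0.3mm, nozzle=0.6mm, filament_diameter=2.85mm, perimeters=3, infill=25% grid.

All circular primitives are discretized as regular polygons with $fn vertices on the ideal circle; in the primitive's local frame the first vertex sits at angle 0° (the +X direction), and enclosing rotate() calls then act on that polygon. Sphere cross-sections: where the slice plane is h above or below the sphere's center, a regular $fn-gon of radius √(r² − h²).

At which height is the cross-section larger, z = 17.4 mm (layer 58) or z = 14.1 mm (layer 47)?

layer 47 (z = 14.1 mm)

Layer 58 (z = 17.4): the cone is absent (z outside [0, 7]); the r=4 cylinder at (14, -1.5) gives a regular 8-gon of circumradius 4 (constant along its height) (area = (8/2)·4.000²·sin(360°/8) = 45.25 mm²); the r=10.5 sphere at (11, 5) contributes a regular 8-gon of circumradius √(10.5²−3.9²) = 9.749 (area = (8/2)·9.749²·sin(360°/8) = 268.81 mm²); Combining (union): the regions partially overlap — summed areas 314.07 mm² minus the doubly-counted overlap 36.22 mm² gives 277.85 mm² — area = 277.85 mm²; (rotated 85° about Z; rotation is an isometry so areas/perimeters/island counts are preserved). So its area = 277.85 mm². Layer 47 (z = 14.1): the cone is not intersected at this z (z outside [0, 7]); the r=4 cylinder at (14, -1.5) contributes a regular 8-gon of circumradius 4 (area = (8/2)·4.000²·sin(360°/8) = 45.25 mm²); the r=10.5 sphere at (11, 5) slices to a regular 8-gon of circumradius 10.483 (√(r²−h²) with h=0.6 from center) (area = (8/2)·10.483²·sin(360°/8) = 310.82 mm²); Combining (union): the regions partially overlap — summed areas 356.07 mm² minus the doubly-counted overlap 40.34 mm² gives 315.73 mm² — area = 315.73 mm²; (whole slice rotated 85° about Z — lengths, areas and connectivity unchanged). So its area = 315.73 mm². Layer 47 is larger (315.73 vs 277.85 mm²).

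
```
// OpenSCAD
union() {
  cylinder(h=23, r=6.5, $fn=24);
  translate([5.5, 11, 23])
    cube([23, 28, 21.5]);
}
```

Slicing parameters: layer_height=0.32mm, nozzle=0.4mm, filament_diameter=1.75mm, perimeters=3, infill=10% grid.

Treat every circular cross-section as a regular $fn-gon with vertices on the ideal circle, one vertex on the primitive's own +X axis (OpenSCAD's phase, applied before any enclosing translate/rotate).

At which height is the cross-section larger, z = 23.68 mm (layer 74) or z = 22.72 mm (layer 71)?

Layer 74 (z = 23.68): the cylinder does not reach this height (z outside [0, 23]); the 23×28 cube at (5.5, 11) contributes its full rectangle (area 644.00 mm²); Combining (union): only the 23×28 cube at (5.5, 11) is present, so the union is just that shape — area = 644.00 mm². So its area = 644.00 mm². Layer 71 (z = 22.72): the cylinder: section is a regular 24-gon, circumradius r=6.5 (area = (24/2)·6.500²·sin(360°/24) = 131.22 mm²); the cube at (5.5, 11) is absent (z outside [23, 44.5]); Merging all regions: only the r=6.5 cylinder is present, so the union is just that shape — area = 131.22 mm². So its area = 131.22 mm². Layer 74 is larger (644.00 vs 131.22 mm²).

layer 74 (z = 23.68 mm)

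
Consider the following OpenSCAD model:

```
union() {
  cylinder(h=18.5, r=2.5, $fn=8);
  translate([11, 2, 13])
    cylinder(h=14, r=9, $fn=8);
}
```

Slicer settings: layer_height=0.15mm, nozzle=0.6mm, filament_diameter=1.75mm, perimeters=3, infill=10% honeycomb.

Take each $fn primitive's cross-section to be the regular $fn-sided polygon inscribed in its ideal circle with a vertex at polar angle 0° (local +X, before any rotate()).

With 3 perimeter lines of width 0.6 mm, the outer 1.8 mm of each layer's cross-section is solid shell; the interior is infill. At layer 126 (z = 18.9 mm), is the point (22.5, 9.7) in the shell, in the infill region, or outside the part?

outside

At z = 18.9 mm: the cylinder is not intersected at this z (z outside [0, 18.5]); the r=9 cylinder at (11, 2) gives a regular 8-gon of circumradius 9 (constant along its height); Taking the union: only the r=9 cylinder at (11, 2) is present, so the union is just that shape — 1 connected region. Overall, the cross-section is a single solid region. The nearest boundary edge runs (20.00, 2.00)→(17.36, 8.36); distance from the point to it = 5.26 mm. The point is not inside any of the regions above, so it lies outside the cross-section (5.26 mm from the nearest boundary).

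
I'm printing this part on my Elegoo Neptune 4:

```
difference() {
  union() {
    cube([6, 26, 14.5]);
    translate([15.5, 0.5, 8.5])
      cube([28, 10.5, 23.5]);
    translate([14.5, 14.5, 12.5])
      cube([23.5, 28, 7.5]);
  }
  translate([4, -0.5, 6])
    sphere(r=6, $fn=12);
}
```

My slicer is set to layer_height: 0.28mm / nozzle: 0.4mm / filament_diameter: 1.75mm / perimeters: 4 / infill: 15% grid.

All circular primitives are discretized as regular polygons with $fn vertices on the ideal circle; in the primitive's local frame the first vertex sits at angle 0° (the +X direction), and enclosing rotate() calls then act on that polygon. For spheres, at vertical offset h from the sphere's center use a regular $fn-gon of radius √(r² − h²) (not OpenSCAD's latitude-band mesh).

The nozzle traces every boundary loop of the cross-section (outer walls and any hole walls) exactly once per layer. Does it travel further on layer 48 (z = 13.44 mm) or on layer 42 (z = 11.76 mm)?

layer 48 (z = 13.44 mm)

Layer 48 (z = 13.44): the cube is present — its section is the full 6×26 rectangle (perimeter 64.00 mm); the cube at (15.5, 0.5) is present — its section is the full 28×10.5 rectangle (perimeter 77.00 mm); the cube at (14.5, 14.5) (footprint 23.5×28) is included at this height (perimeter 103.00 mm); Combining (union): the 3 present regions are separate (no shared area or edge), so areas and boundary lengths simply add and each stays a separate island — boundary = 244.00 mm; the sphere at (4, -0.5) is absent (|z−center|=7.440 > r=6); Subtracting the remaining from the first: none of the subtracted shapes is present at this height, so the result so far is unchanged — boundary = 244.00 mm. So its perimeter = 244.00 mm. Layer 42 (z = 11.76): the cube is present — its section is the full 6×26 rectangle (perimeter 64.00 mm); the cube at (15.5, 0.5) is present — its section is the full 28×10.5 rectangle (perimeter 77.00 mm); the cube at (14.5, 14.5) does not reach this height (z outside [12.5, 20]); Combining (union): the 2 present regions are separate (no shared area or edge), so areas and boundary lengths simply add and each stays a separate island — boundary = 141.00 mm; the r=6 sphere at (4, -0.5) slices to a regular 12-gon of circumradius 1.680 (√(r²−h²) with h=5.76 from center) (perimeter = 2·12·1.680·sin(180°/12) = 10.44 mm); After the difference (first − rest): starting from that combined region, the r=6 sphere at (4, -0.5) partially overlaps it — only the 2.62 mm² overlap (of its 8.47 mm²) is removed, clipping the outline — boundary = 142.09 mm. So its perimeter = 142.09 mm. Layer 48 is larger (244.00 vs 142.09 mm).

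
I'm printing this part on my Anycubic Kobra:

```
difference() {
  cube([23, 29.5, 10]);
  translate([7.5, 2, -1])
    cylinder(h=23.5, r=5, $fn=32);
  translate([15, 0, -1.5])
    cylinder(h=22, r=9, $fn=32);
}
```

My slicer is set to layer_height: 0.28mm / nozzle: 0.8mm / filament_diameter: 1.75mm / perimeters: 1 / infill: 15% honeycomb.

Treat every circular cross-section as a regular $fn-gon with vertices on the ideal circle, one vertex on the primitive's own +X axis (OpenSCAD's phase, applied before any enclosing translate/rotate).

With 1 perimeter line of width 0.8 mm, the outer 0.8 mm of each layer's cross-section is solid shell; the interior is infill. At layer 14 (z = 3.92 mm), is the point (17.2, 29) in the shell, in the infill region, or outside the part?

At z = 3.92 mm: the cube is present — its section is the full 23×29.5 rectangle; the r=5 cylinder at (7.5, 2) gives a regular 32-gon of circumradius 5 (constant along its height); the r=9 cylinder at (15, 0) gives a regular 32-gon of circumradius 9 (constant along its height); After the difference (first − rest): starting from the 23×29.5 cube, the r=5 cylinder at (7.5, 2) partially overlaps it — only the 58.41 mm² overlap (of its 78.04 mm²) is removed, clipping the outline; the r=9 cylinder at (15, 0) partially overlaps it — only the 91.19 mm² overlap (of its 252.84 mm²) is removed, clipping the outline — 1 connected region. Overall, the cross-section is a single solid region. The nearest boundary edge runs (0.00, 29.50)→(23.00, 29.50); distance from the point to it = 0.50 mm. The point is inside the cross-section, 0.50 mm from the nearest boundary — within the 0.8 mm shell band (1 × 0.8).

shell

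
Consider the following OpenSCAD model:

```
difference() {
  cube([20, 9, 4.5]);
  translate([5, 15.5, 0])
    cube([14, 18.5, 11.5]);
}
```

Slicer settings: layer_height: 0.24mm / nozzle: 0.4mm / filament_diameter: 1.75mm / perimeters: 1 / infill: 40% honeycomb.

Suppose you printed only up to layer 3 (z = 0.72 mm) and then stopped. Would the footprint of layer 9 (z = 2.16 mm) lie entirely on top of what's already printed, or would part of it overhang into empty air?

entirely on top

Compare the two slices. At z = 0.72: the cube (footprint 20×9) is included at this height (area 180.00 mm²); the cube at (5, 15.5) is present — its section is the full 14×18.5 rectangle (area 259.00 mm²); Taking the first minus the rest: starting from the 20×9 cube (180.00 mm²), the 14×18.5 cube at (5, 15.5) misses the remaining region (no effect) — area = 180.00 mm². At z = 2.16: the cube (footprint 20×9) is included at this height (area 180.00 mm²); the 14×18.5 cube at (5, 15.5) contributes its full rectangle (area 259.00 mm²); Subtracting the remaining from the first: starting from the 20×9 cube (180.00 mm²), the 14×18.5 cube at (5, 15.5) misses the remaining region (no effect) — area = 180.00 mm². Checking containment: the cross-section at z = 2.16 is a subset of the cross-section at z = 0.72.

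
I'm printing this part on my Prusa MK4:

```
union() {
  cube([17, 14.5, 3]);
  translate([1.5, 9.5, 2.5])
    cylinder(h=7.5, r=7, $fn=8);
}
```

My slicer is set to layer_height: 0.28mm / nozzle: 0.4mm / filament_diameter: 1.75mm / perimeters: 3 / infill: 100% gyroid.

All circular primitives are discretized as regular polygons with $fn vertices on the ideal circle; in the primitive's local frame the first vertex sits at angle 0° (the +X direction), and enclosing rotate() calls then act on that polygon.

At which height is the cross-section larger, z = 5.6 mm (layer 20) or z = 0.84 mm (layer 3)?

Layer 20 (z = 5.6): the cube does not reach this height (z outside [0, 3]); the r=7 cylinder at (1.5, 9.5) gives a regular 8-gon of circumradius 7 (constant along its height) (area = (8/2)·7.000²·sin(360°/8) = 138.59 mm²); Combining (union): only the r=7 cylinder at (1.5, 9.5) is present, so the union is just that shape — area = 138.59 mm². So its area = 138.59 mm². Layer 3 (z = 0.84): the 17×14.5 cube contributes its full rectangle (area 246.50 mm²); the cylinder at (1.5, 9.5) is not intersected at this z (z outside [2.5, 10]); Merging all regions: only the 17×14.5 cube is present, so the union is just that shape — area = 246.50 mm². So its area = 246.50 mm². Layer 3 is larger (246.50 vs 138.59 mm²).

layer 3 (z = 0.84 mm)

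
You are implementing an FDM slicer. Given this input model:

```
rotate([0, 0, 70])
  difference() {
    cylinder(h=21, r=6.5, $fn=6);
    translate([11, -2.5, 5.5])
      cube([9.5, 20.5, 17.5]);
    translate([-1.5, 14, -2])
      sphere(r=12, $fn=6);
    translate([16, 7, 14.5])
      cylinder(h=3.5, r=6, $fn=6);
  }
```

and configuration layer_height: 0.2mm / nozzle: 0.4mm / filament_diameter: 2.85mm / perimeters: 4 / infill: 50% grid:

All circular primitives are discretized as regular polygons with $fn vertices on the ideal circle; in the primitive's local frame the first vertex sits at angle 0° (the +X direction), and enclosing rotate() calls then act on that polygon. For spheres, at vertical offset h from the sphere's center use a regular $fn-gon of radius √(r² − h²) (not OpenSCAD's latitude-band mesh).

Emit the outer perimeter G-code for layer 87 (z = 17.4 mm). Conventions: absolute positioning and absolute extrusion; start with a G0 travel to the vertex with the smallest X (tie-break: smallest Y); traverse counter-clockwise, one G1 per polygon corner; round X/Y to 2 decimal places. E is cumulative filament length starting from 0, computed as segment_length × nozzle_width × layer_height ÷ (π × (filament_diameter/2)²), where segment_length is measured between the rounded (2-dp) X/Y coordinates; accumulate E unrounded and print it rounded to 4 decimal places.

G0 X-6.40 Y-1.13 Z17.40
G1 X-2.22 Y-6.11 E0.0815
G1 X4.18 Y-4.98 E0.1630
G1 X6.40 Y1.13 E0.2446
G1 X2.22 Y6.11 E0.3261
G1 X-4.18 Y4.98 E0.4076
G1 X-6.40 Y-1.13 E0.4891

At z = 17.4 mm: the r=6.5 cylinder contributes a regular 6-gon of circumradius 6.5; the cube at (11, -2.5) (footprint 9.5×20.5) is included at this height; the sphere at (-1.5, 14) is absent (|z−center|=19.400 > r=12); the r=6 cylinder at (16, 7) gives a regular 6-gon of circumradius 6 (constant along its height); Taking the first minus the rest: starting from the r=6.5 cylinder, the 9.5×20.5 cube at (11, -2.5) misses the remaining region (no effect); the r=6 cylinder at (16, 7) misses the remaining region (no effect) — 1 connected region; (whole slice rotated 70° about Z — lengths, areas and connectivity unchanged). The outline is a single polygon with 6 vertices. Extrusion per mm of travel: 0.4 × 0.2 / (π × 1.425²) = 0.012540. Accumulating E over each segment gives final E = 0.4891.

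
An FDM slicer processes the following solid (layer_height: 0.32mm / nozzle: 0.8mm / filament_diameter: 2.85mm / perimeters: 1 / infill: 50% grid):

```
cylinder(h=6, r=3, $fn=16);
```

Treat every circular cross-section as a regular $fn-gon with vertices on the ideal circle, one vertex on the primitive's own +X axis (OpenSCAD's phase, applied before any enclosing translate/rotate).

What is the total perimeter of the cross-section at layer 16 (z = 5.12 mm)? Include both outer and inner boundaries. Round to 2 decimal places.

At z = 5.12 mm: the r=3 cylinder contributes a regular 16-gon of circumradius 3 (perimeter = 2·16·3.000·sin(180°/16) = 18.73 mm). Overall, the cross-section is a single solid region. Total boundary length (outer) = 18.73 mm.

18.73 mm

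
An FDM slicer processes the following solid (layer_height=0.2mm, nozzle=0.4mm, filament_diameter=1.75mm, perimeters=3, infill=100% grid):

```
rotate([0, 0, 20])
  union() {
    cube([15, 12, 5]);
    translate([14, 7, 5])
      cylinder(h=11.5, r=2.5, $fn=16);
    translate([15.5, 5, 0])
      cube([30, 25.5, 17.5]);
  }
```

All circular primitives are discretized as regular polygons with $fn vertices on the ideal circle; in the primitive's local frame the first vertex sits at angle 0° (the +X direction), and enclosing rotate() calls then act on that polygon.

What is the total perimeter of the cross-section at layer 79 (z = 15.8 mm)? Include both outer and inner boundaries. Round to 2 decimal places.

At z = 15.8 mm: the cube does not reach this height (z outside [0, 5]); the r=2.5 cylinder at (14, 7) gives a regular 16-gon of circumradius 2.5 (constant along its height) (perimeter = 2·16·2.500·sin(180°/16) = 15.61 mm); the cube at (15.5, 5) is present — its section is the full 30×25.5 rectangle (perimeter 111.00 mm); Taking the union: the regions partially overlap (shared area 2.65 mm²), so the edge portions inside another operand are dropped and the merged outline is re-measured after clipping — boundary = 118.17 mm; (whole slice rotated 20° about Z — lengths, areas and connectivity unchanged). Overall, the cross-section is a single solid region. Total boundary length (outer) = 118.17 mm.

118.17 mm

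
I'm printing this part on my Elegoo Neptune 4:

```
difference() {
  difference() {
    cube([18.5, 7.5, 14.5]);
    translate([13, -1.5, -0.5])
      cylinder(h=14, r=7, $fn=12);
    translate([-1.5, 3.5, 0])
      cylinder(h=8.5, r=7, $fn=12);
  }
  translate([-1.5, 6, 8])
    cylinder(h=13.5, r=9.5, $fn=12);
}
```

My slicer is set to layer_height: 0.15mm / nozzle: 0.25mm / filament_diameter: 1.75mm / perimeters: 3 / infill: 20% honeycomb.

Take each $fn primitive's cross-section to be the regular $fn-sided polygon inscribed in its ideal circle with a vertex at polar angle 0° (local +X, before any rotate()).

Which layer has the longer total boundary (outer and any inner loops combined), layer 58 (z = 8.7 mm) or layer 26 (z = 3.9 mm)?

layer 26 (z = 3.9 mm)

Layer 58 (z = 8.7): the 18.5×7.5 cube contributes its full rectangle (perimeter 52.00 mm); the cylinder at (13, -1.5): section is a regular 12-gon, circumradius r=7 (perimeter = 2·12·7.000·sin(180°/12) = 43.48 mm); the cylinder at (-1.5, 3.5) is absent (z outside [0, 8.5]); Taking the first minus the rest: starting from the 18.5×7.5 cube, the r=7 cylinder at (13, -1.5) partially overlaps it — only the 51.28 mm² overlap (of its 147.00 mm²) is removed, clipping the outline — boundary = 53.11 mm; the r=9.5 cylinder at (-1.5, 6) gives a regular 12-gon of circumradius 9.5 (constant along its height) (perimeter = 2·12·9.500·sin(180°/12) = 59.01 mm); Taking the first minus the rest: starting from the result so far, the r=9.5 cylinder at (-1.5, 6) partially overlaps it — only the 54.30 mm² overlap (of its 270.75 mm²) is removed, clipping the outline — boundary = 40.77 mm. So its perimeter = 40.77 mm. Layer 26 (z = 3.9): the cube is present — its section is the full 18.5×7.5 rectangle (perimeter 52.00 mm); the cylinder at (13, -1.5): section is a regular 12-gon, circumradius r=7 (perimeter = 2·12·7.000·sin(180°/12) = 43.48 mm); the cylinder at (-1.5, 3.5): section is a regular 12-gon, circumradius r=7 (perimeter = 2·12·7.000·sin(180°/12) = 43.48 mm); Subtracting the remaining from the first: starting from the 18.5×7.5 cube, the r=7 cylinder at (13, -1.5) partially overlaps it — only the 51.28 mm² overlap (of its 147.00 mm²) is removed, clipping the outline; the r=7 cylinder at (-1.5, 3.5) partially overlaps it — only the 37.37 mm² overlap (of its 147.00 mm²) is removed, clipping the outline — boundary = 44.94 mm; the cylinder at (-1.5, 6) is absent (z outside [8, 21.5]); Taking the first minus the rest: none of the subtracted shapes is present at this height, so the result so far is unchanged — boundary = 44.94 mm. So its perimeter = 44.94 mm. Layer 26 is larger (44.94 vs 40.77 mm).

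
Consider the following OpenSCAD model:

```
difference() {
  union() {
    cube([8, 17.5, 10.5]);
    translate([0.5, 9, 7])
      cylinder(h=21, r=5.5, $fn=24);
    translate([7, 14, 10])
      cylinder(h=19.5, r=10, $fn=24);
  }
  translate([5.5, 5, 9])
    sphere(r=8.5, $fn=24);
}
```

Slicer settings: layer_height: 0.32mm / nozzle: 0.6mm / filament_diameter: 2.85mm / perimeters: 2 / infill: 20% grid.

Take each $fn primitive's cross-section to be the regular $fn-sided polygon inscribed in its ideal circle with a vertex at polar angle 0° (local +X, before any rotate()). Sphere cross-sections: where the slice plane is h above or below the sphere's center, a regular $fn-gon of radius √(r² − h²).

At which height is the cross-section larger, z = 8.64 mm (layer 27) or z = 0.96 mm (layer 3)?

layer 3 (z = 0.96 mm)

Layer 27 (z = 8.64): the cube (footprint 8×17.5) is included at this height (area 140.00 mm²); the cylinder at (0.5, 9): section is a regular 24-gon, circumradius r=5.5 (area = (24/2)·5.500²·sin(360°/24) = 93.95 mm²); the cylinder at (7, 14) is not intersected at this z (z outside [10, 29.5]); Taking the union: the regions partially overlap — summed areas 233.95 mm² minus the doubly-counted overlap 52.44 mm² gives 181.51 mm² — area = 181.51 mm²; the sphere at (5.5, 5): section is a regular 24-gon, circumradius = √(r²−h²) = √(8.5²−0.36²) = 8.492 (area = (24/2)·8.492²·sin(360°/24) = 223.99 mm²); After the difference (first − rest): starting from that combined region (181.51 mm²), the r=8.5 sphere at (5.5, 5) partially overlaps it — only the 119.80 mm² overlap (of its 223.99 mm²) is removed, clipping the outline — area = 61.71 mm². So its area = 61.71 mm². Layer 3 (z = 0.96): the cube is present — its section is the full 8×17.5 rectangle (area 140.00 mm²); the cylinder at (0.5, 9) is not intersected at this z (z outside [7, 28]); the cylinder at (7, 14) does not reach this height (z outside [10, 29.5]); Combining (union): only the 8×17.5 cube is present, so the union is just that shape — area = 140.00 mm²; the r=8.5 sphere at (5.5, 5) slices to a regular 24-gon of circumradius 2.758 (√(r²−h²) with h=8.04 from center) (area = (24/2)·2.758²·sin(360°/24) = 23.63 mm²); Subtracting the remaining from the first: starting from the result so far (140.00 mm²), the r=8.5 sphere at (5.5, 5) partially overlaps it — only the 23.26 mm² overlap (of its 23.63 mm²) is removed, clipping the outline — area = 116.74 mm². So its area = 116.74 mm². Layer 3 is larger (116.74 vs 61.71 mm²).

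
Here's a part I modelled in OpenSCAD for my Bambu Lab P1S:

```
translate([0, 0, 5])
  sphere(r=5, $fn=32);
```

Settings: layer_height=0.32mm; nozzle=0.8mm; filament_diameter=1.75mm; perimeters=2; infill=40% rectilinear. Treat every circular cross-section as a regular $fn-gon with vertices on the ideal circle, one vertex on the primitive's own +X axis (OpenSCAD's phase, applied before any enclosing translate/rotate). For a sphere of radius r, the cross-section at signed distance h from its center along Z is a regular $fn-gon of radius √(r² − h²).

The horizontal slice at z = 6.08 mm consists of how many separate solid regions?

At z = 6.08 mm: the r=5 sphere slices to a regular 32-gon of circumradius 4.882 (√(r²−h²) with h=1.08 from center). The result has 1 disconnected region.

1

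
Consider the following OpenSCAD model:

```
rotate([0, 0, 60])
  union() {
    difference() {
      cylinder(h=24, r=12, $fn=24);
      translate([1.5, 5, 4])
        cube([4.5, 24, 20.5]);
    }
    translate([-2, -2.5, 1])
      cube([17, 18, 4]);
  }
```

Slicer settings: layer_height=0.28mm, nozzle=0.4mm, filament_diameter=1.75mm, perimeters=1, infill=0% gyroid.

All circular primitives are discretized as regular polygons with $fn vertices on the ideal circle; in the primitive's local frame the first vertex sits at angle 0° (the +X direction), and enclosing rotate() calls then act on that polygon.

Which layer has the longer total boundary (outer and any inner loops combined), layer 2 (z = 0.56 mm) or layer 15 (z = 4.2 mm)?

layer 15 (z = 4.2 mm)

Layer 2 (z = 0.56): the r=12 cylinder contributes a regular 24-gon of circumradius 12 (perimeter = 2·24·12.000·sin(180°/24) = 75.18 mm); the cube at (1.5, 5) does not reach this height (z outside [4, 24.5]); Taking the first minus the rest: none of the subtracted shapes is present at this height, so the r=12 cylinder is unchanged — boundary = 75.18 mm; the cube at (-2, -2.5) does not reach this height (z outside [1, 5]); Combining (union): only the result so far is present, so the union is just that shape — boundary = 75.18 mm; (whole slice rotated 60° about Z — lengths, areas and connectivity unchanged). So its perimeter = 75.18 mm. Layer 15 (z = 4.2): the r=12 cylinder contributes a regular 24-gon of circumradius 12 (perimeter = 2·24·12.000·sin(180°/24) = 75.18 mm); the cube at (1.5, 5) is present — its section is the full 4.5×24 rectangle (perimeter 57.00 mm); After the difference (first − rest): starting from the r=12 cylinder, the 4.5×24 cube at (1.5, 5) partially overlaps it — only the 28.09 mm² overlap (of its 108.00 mm²) is removed, clipping the outline — boundary = 87.13 mm; the cube at (-2, -2.5) is present — its section is the full 17×18 rectangle (perimeter 70.00 mm); Combining (union): the regions partially overlap (shared area 142.04 mm²), so the edge portions inside another operand are dropped and the merged outline is re-measured after clipping — boundary = 93.94 mm; (whole slice rotated 60° about Z — lengths, areas and connectivity unchanged). So its perimeter = 93.94 mm. Layer 15 is larger (93.94 vs 75.18 mm).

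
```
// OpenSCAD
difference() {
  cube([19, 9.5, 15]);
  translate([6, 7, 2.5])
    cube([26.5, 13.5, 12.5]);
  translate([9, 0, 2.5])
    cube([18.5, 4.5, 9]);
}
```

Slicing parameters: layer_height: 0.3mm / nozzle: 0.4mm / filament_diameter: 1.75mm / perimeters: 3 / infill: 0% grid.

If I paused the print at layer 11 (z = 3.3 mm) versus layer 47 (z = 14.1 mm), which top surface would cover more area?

Layer 11 (z = 3.3): the 19×9.5 cube contributes its full rectangle (area 180.50 mm²); the 26.5×13.5 cube at (6, 7) contributes its full rectangle (area 357.75 mm²); the cube at (9, 0) is present — its section is the full 18.5×4.5 rectangle (area 83.25 mm²); After the difference (first − rest): starting from the 19×9.5 cube (180.50 mm²), the 26.5×13.5 cube at (6, 7) partially overlaps it — only the 32.50 mm² overlap (of its 357.75 mm²) is removed, clipping the outline; the 18.5×4.5 cube at (9, 0) partially overlaps it — only the 45.00 mm² overlap (of its 83.25 mm²) is removed, clipping the outline — area = 103.00 mm². So its area = 103.00 mm². Layer 47 (z = 14.1): the cube (footprint 19×9.5) is included at this height (area 180.50 mm²); the 26.5×13.5 cube at (6, 7) contributes its full rectangle (area 357.75 mm²); the cube at (9, 0) is absent (z outside [2.5, 11.5]); Taking the first minus the rest: starting from the 19×9.5 cube (180.50 mm²), the 26.5×13.5 cube at (6, 7) partially overlaps it — only the 32.50 mm² overlap (of its 357.75 mm²) is removed, clipping the outline — area = 148.00 mm². So its area = 148.00 mm². Layer 47 is larger (148.00 vs 103.00 mm²).

layer 47 (z = 14.1 mm)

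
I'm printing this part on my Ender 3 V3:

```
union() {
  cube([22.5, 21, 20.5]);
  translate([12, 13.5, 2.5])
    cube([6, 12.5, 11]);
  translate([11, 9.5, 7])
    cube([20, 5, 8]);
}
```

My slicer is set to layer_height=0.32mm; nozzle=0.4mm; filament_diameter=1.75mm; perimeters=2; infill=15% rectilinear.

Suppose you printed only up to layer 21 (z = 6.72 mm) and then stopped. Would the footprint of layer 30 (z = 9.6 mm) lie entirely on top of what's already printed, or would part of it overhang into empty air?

Compare the two slices. At z = 6.72: the 22.5×21 cube contributes its full rectangle (area 472.50 mm²); the cube at (12, 13.5) is present — its section is the full 6×12.5 rectangle (area 75.00 mm²); the cube at (11, 9.5) is absent (z outside [7, 15]); Merging all regions: the regions partially overlap — summed areas 547.50 mm² minus the doubly-counted overlap 45.00 mm² gives 502.50 mm² — area = 502.50 mm². At z = 9.6: the 22.5×21 cube contributes its full rectangle (area 472.50 mm²); the cube at (12, 13.5) (footprint 6×12.5) is included at this height (area 75.00 mm²); the cube at (11, 9.5) (footprint 20×5) is included at this height (area 100.00 mm²); Combining (union): the regions partially overlap — summed areas 647.50 mm² minus the doubly-counted overlap 102.50 mm² gives 545.00 mm² — area = 545.00 mm². Checking containment: at z = 9.6 the cross-section extends beyond the z = 6.72 cross-section by about 42.50 mm².

part overhangs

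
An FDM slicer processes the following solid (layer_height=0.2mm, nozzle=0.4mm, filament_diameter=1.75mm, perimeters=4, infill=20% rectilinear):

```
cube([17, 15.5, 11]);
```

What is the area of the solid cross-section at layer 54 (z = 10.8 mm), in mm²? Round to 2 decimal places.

At z = 10.8 mm: the 17×15.5 cube contributes its full rectangle (area 263.50 mm²). Overall, the cross-section is a single solid region. Net area = 263.50 mm².

263.50 mm²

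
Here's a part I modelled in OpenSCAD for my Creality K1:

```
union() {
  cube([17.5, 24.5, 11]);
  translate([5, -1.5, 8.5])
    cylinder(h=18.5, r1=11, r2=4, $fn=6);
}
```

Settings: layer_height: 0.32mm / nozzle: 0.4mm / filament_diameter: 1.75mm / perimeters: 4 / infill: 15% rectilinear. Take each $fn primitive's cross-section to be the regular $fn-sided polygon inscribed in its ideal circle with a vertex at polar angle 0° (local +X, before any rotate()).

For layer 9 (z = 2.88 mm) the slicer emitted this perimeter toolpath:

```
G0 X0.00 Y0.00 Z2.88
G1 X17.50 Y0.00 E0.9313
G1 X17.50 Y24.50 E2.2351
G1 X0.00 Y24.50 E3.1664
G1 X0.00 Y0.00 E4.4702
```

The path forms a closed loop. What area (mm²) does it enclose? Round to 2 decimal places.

428.75 mm²

Apply the shoelace formula to the sequence of (X, Y) vertices; enclosed area = 428.75 mm².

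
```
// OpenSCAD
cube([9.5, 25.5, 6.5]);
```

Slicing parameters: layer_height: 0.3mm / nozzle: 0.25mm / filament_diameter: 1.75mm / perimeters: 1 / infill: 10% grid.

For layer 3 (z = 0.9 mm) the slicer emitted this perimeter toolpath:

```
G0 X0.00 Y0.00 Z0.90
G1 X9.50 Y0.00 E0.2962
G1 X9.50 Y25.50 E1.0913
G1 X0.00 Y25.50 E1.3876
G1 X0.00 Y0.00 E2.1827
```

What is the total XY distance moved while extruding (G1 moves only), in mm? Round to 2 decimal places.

Sum the Euclidean lengths of each G1 segment: total = 70.00 mm.

70.00 mm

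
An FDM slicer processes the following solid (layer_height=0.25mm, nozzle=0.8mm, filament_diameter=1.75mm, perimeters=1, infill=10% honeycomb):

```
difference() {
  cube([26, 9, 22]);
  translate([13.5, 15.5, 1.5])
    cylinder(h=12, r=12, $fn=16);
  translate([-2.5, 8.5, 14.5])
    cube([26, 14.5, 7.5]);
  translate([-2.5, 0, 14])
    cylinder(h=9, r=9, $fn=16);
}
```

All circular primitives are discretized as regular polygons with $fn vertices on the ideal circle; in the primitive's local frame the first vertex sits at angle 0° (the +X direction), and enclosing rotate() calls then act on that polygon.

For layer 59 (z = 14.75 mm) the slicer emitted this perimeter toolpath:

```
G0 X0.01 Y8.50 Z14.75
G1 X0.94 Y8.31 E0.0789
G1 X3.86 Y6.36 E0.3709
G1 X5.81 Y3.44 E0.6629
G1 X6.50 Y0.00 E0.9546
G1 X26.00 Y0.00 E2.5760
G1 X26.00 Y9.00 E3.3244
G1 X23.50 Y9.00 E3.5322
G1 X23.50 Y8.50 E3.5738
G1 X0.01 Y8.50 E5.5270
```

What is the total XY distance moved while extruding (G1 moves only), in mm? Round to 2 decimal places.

Sum the Euclidean lengths of each G1 segment: total = 66.47 mm.

66.47 mm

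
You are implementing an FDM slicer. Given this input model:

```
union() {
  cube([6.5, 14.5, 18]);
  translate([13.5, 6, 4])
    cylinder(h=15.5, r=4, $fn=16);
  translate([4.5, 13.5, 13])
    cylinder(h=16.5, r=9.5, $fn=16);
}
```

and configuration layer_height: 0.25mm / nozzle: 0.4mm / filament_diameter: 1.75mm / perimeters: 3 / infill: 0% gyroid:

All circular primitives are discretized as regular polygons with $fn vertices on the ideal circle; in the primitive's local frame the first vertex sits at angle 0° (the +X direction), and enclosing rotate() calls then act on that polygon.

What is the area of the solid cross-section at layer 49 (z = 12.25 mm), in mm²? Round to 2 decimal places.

143.23 mm²

At z = 12.25 mm: the cube (footprint 6.5×14.5) is included at this height (area 94.25 mm²); the cylinder at (13.5, 6): section is a regular 16-gon, circumradius r=4 (area = (16/2)·4.000²·sin(360°/16) = 48.98 mm²); the cylinder at (4.5, 13.5) is not intersected at this z (z outside [13, 29.5]); Merging all regions: the 2 present regions are separate (no shared area or edge), so areas and boundary lengths simply add and each stays a separate island — area = 143.23 mm². Overall, the cross-section has 2 separate islands. Net area = 143.23 mm².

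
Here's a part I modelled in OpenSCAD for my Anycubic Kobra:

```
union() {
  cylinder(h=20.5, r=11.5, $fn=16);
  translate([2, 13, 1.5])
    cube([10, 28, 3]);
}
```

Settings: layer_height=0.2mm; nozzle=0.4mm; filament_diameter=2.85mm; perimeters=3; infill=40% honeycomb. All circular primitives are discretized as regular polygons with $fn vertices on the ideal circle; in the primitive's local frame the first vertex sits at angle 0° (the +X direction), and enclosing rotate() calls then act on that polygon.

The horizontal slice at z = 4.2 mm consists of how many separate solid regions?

At z = 4.2 mm: the r=11.5 cylinder contributes a regular 16-gon of circumradius 11.5; the cube at (2, 13) is present — its section is the full 10×28 rectangle; Taking the union: the 2 present regions are separate (no shared area or edge), so areas and boundary lengths simply add and each stays a separate island — 2 connected regions. The result has 2 disconnected regions.

2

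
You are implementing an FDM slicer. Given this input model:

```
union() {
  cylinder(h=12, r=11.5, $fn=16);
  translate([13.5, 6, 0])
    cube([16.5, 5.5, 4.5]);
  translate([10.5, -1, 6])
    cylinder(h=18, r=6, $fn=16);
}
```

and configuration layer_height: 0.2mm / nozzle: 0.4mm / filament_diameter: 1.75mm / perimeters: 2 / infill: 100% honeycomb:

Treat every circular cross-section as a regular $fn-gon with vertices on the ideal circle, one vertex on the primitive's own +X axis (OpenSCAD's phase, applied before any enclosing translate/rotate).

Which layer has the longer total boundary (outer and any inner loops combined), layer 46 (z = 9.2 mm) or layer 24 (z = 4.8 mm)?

Layer 46 (z = 9.2): the cylinder: section is a regular 16-gon, circumradius r=11.5 (perimeter = 2·16·11.500·sin(180°/16) = 71.79 mm); the cube at (13.5, 6) does not reach this height (z outside [0, 4.5]); the r=6 cylinder at (10.5, -1) contributes a regular 16-gon of circumradius 6 (perimeter = 2·16·6.000·sin(180°/16) = 37.46 mm); Taking the union: the regions partially overlap (shared area 58.31 mm²), so the edge portions inside another operand are dropped and the merged outline is re-measured after clipping — boundary = 79.80 mm. So its perimeter = 79.80 mm. Layer 24 (z = 4.8): the r=11.5 cylinder gives a regular 16-gon of circumradius 11.5 (constant along its height) (perimeter = 2·16·11.500·sin(180°/16) = 71.79 mm); the cube at (13.5, 6) does not reach this height (z outside [0, 4.5]); the cylinder at (10.5, -1) does not reach this height (z outside [6, 24]); Combining (union): only the r=11.5 cylinder is present, so the union is just that shape — boundary = 71.79 mm. So its perimeter = 71.79 mm. Layer 46 is larger (79.80 vs 71.79 mm).

layer 46 (z = 9.2 mm)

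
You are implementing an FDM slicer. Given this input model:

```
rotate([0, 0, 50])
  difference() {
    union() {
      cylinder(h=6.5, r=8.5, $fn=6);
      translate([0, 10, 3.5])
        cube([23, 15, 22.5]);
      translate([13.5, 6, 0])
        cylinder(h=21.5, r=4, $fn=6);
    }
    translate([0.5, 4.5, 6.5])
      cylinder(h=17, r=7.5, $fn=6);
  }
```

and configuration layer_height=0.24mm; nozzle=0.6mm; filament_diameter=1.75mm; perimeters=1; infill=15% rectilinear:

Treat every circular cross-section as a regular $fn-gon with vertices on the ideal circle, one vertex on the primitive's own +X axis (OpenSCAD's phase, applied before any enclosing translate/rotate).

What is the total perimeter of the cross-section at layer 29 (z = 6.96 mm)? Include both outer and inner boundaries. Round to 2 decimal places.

At z = 6.96 mm: the cylinder is absent (z outside [0, 6.5]); the 23×15 cube at (0, 10) contributes its full rectangle (perimeter 76.00 mm); the r=4 cylinder at (13.5, 6) gives a regular 6-gon of circumradius 4 (constant along its height) (perimeter = 2·6·4.000·sin(180°/6) = 24.00 mm); Combining (union): the 2 present regions are separate (no shared area or edge), so areas and boundary lengths simply add and each stays a separate island — boundary = 100.00 mm; the cylinder at (0.5, 4.5): section is a regular 6-gon, circumradius r=7.5 (perimeter = 2·6·7.500·sin(180°/6) = 45.00 mm); After the difference (first − rest): starting from the result so far, the r=7.5 cylinder at (0.5, 4.5) partially overlaps it — only the 4.52 mm² overlap (of its 146.14 mm²) is removed, clipping the outline — boundary = 99.58 mm; (whole slice rotated 50° about Z — lengths, areas and connectivity unchanged). Overall, the cross-section has 2 separate islands. Total boundary length (outer) = 99.58 mm.

99.58 mm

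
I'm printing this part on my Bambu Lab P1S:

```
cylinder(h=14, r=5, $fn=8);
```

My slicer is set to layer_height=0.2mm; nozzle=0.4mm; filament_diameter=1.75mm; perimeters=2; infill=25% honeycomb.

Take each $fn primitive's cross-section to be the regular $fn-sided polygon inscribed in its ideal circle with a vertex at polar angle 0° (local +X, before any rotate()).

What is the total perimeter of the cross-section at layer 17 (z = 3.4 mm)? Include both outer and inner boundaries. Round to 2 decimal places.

At z = 3.4 mm: the r=5 cylinder contributes a regular 8-gon of circumradius 5 (perimeter = 2·8·5.000·sin(180°/8) = 30.61 mm). Overall, the cross-section is a single solid region. Total boundary length (outer) = 30.61 mm.

30.61 mm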